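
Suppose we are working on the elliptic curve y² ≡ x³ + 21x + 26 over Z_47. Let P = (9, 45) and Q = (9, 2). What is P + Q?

The two points share x = 9 and their y-coordinates satisfy 45 + 2 ≡ 0 (mod 47), so they are inverses. Their sum is ∞.

O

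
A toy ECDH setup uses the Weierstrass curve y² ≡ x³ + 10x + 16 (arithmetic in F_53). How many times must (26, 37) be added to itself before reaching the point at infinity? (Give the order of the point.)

12

2P: tangent at (26, 37): λ = (3·26² + 10)/(2·37) ≡ 24/21. 21⁻¹ ≡ 48 (mod 53) since 21·48 = 1008 ≡ 1, so λ ≡ 24·48 ≡ 39.
  x = λ² - 26 - 26 = 1521 - 52 ≡ 38; y = λ·(26 - 38) - 37 ≡ 25. → (38, 25)
3P: (38, 25) + (26, 37). λ = (37 - 25)/(26 - 38) ≡ 12/41 mod 53. 41⁻¹ ≡ 22 (mod 53), so λ ≡ 52.
  x = λ² - 38 - 26 = 2704 - 64 ≡ 43; y = λ·(38 - 43) - 25 ≡ 33. → (43, 33)
4P: (43, 33) + (26, 37). λ = (37 - 33)/(26 - 43) ≡ 4/36 mod 53. 36⁻¹ ≡ 28 (mod 53) since 36·28 = 1008 ≡ 1, so λ ≡ 6.
  x = λ² - 43 - 26 = 36 - 69 ≡ 20; y = λ·(43 - 20) - 33 ≡ 52. → (20, 52)
5P: (20, 52) + (26, 37). λ = (37 - 52)/(26 - 20) ≡ 38/6 mod 53. 6⁻¹ ≡ 9 (mod 53), so λ ≡ 24.
  x = λ² - 20 - 26 = 576 - 46 ≡ 0; y = λ·(20 - 0) - 52 ≡ 4. → (0, 4)
6P: (0, 4) + (26, 37). λ = (37 - 4)/(26 - 0) ≡ 33/26 mod 53. 26⁻¹ ≡ 51 (mod 53), so λ ≡ 40.
  x = λ² - 0 - 26 = 1600 - 26 ≡ 37; y = λ·(0 - 37) - 4 ≡ 0. → (37, 0)
7P: (37, 0) + (26, 37). λ = (37 - 0)/(26 - 37) ≡ 37/42 mod 53. 42⁻¹ ≡ 24 (mod 53), so λ ≡ 40.
  x = λ² - 37 - 26 = 1600 - 63 ≡ 0; y = λ·(37 - 0) - 0 ≡ 49. → (0, 49)
8P: (0, 49) + (26, 37). λ = (37 - 49)/(26 - 0) ≡ 41/26 mod 53. 26⁻¹ ≡ 51 (mod 53), so λ ≡ 24.
  x = λ² - 0 - 26 = 576 - 26 ≡ 20; y = λ·(0 - 20) - 49 ≡ 1. → (20, 1)
9P: (20, 1) + (26, 37). λ = (37 - 1)/(26 - 20) ≡ 36/6 mod 53. 6⁻¹ ≡ 9 (mod 53) since 6·9 = 54 ≡ 1, so λ ≡ 6.
  x = λ² - 20 - 26 = 36 - 46 ≡ 43; y = λ·(20 - 43) - 1 ≡ 20. → (43, 20)
10P: (43, 20) + (26, 37). λ = (37 - 20)/(26 - 43) ≡ 17/36 mod 53. 36⁻¹ ≡ 28 (mod 53), so λ ≡ 52.
  x = λ² - 43 - 26 = 2704 - 69 ≡ 38; y = λ·(43 - 38) - 20 ≡ 28. → (38, 28)
11P: (38, 28) + (26, 37). λ = (37 - 28)/(26 - 38) ≡ 9/41 mod 53. 41⁻¹ ≡ 22 (mod 53) since 41·22 = 902 ≡ 1, so λ ≡ 39.
  x = λ² - 38 - 26 = 1521 - 64 ≡ 26; y = λ·(38 - 26) - 28 ≡ 16. → (26, 16)
12P: (26, 16) + (26, 37): same x and y₁ ≡ -y₂, so the sum is the point at infinity.
12P = the point at infinity, so the order is 12.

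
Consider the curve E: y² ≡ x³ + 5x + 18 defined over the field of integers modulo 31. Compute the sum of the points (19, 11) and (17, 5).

(19, 11) + (17, 5). λ = (5 - 11)/(17 - 19) ≡ 25/29 mod 31. 29⁻¹ ≡ 15 (mod 31), so λ ≡ 3.
  x = λ² - 19 - 17 = 9 - 36 ≡ 4; y = λ·(19 - 4) - 11 ≡ 3. → (4, 3)

(4, 3)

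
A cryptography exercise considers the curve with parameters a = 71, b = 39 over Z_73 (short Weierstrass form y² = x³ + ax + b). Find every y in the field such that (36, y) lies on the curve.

x³ + 71x + 39 = 49251 ≡ 49 (mod 73).
Square roots of 49 mod 73: 7 and 66 (since 7² = 49 ≡ 49).

7, 66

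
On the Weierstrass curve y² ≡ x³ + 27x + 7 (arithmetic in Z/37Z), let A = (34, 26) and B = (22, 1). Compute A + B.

(19, 33)

(34, 26) + (22, 1). λ = (1 - 26)/(22 - 34) ≡ 12/25 mod 37. 25⁻¹ ≡ 3 (mod 37), so λ ≡ 36.
  x = λ² - 34 - 22 = 1296 - 56 ≡ 19; y = λ·(34 - 19) - 26 ≡ 33. → (19, 33)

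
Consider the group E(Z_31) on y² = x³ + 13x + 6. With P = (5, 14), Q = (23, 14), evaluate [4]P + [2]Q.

(28, 8)

First 4P:
Double-and-add on 4 = (100)₂. Start with P = (5, 14) for the leading 1-bit.
double: tangent at (5, 14): λ = (3·5² + 13)/(2·14) ≡ 26/28. 28⁻¹ ≡ 10 (mod 31), so λ ≡ 26·10 ≡ 12.
  x = λ² - 5 - 5 = 144 - 10 ≡ 10; y = λ·(5 - 10) - 14 ≡ 19. → (10, 19)
double: tangent at (10, 19): λ = (3·10² + 13)/(2·19) ≡ 3/7. 7⁻¹ ≡ 9 (mod 31), so λ ≡ 3·9 ≡ 27.
  x = λ² - 10 - 10 = 729 - 20 ≡ 27; y = λ·(10 - 27) - 19 ≡ 18. → (27, 18)
4P = (27, 18).
Next 2Q:
Repeated addition: build up to 2Q.
2Q: tangent at (23, 14): λ = (3·23² + 13)/(2·14) ≡ 19/28. 28⁻¹ ≡ 10 (mod 31) since 28·10 = 280 ≡ 1, so λ ≡ 19·10 ≡ 4.
  x = λ² - 23 - 23 = 16 - 46 ≡ 1; y = λ·(23 - 1) - 14 ≡ 12. → (1, 12)
2Q = (1, 12).
Finally 4P + 2Q:
(27, 18) + (1, 12). λ = (12 - 18)/(1 - 27) ≡ 25/5 mod 31. 5⁻¹ ≡ 25 (mod 31) since 5·25 = 125 ≡ 1, so λ ≡ 5.
  x = λ² - 27 - 1 = 25 - 28 ≡ 28; y = λ·(27 - 28) - 18 ≡ 8. → (28, 8)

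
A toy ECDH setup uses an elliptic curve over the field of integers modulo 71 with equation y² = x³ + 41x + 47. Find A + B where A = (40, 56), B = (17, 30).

(40, 56) + (17, 30). λ = (30 - 56)/(17 - 40) ≡ 45/48 mod 71. 48⁻¹ ≡ 37 (mod 71), so λ ≡ 32.
  x = λ² - 40 - 17 = 1024 - 57 ≡ 44; y = λ·(40 - 44) - 56 ≡ 29. → (44, 29)

(44, 29)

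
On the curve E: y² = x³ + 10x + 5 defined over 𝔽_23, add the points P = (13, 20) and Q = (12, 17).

(13, 20) + (12, 17). λ = (17 - 20)/(12 - 13) ≡ 20/22 mod 23. 22⁻¹ ≡ 22 (mod 23), so λ ≡ 3.
  x = λ² - 13 - 12 = 9 - 25 ≡ 7; y = λ·(13 - 7) - 20 ≡ 21. → (7, 21)

(7, 21)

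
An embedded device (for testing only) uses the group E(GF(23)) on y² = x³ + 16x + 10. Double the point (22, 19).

(8, 11)

tangent at (22, 19): λ = (3·22² + 16)/(2·19) ≡ 19/15. 15⁻¹ ≡ 20 (mod 23), so λ ≡ 19·20 ≡ 12.
  x = λ² - 22 - 22 = 144 - 44 ≡ 8; y = λ·(22 - 8) - 19 ≡ 11. → (8, 11)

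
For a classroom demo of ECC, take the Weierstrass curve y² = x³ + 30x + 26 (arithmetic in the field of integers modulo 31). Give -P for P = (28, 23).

(28, 8)

-(28, 23) = (28, -23 mod 31) = (28, 8).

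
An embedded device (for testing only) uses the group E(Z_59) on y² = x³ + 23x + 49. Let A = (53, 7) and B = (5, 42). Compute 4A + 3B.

(23, 1)

First 4A:
Repeated addition: build up to 4A.
2A: tangent at (53, 7): λ = (3·53² + 23)/(2·7) ≡ 13/14. 14⁻¹ ≡ 38 (mod 59), so λ ≡ 13·38 ≡ 22.
  x = λ² - 53 - 53 = 484 - 106 ≡ 24; y = λ·(53 - 24) - 7 ≡ 41. → (24, 41)
3A: (24, 41) + (53, 7). λ = (7 - 41)/(53 - 24) ≡ 25/29 mod 59. 29⁻¹ ≡ 57 (mod 59), so λ ≡ 9.
  x = λ² - 24 - 53 = 81 - 77 ≡ 4; y = λ·(24 - 4) - 41 ≡ 21. → (4, 21)
4A: (4, 21) + (53, 7). λ = (7 - 21)/(53 - 4) ≡ 45/49 mod 59. 49⁻¹ ≡ 53 (mod 59) since 49·53 = 2597 ≡ 1, so λ ≡ 25.
  x = λ² - 4 - 53 = 625 - 57 ≡ 37; y = λ·(4 - 37) - 21 ≡ 39. → (37, 39)
4A = (37, 39).
Next 3B:
Repeated addition: build up to 3B.
2B: tangent at (5, 42): λ = (3·5² + 23)/(2·42) ≡ 39/25. 25⁻¹ ≡ 26 (mod 59), so λ ≡ 39·26 ≡ 11.
  x = λ² - 5 - 5 = 121 - 10 ≡ 52; y = λ·(5 - 52) - 42 ≡ 31. → (52, 31)
3B: (52, 31) + (5, 42). λ = (42 - 31)/(5 - 52) ≡ 11/12 mod 59. 12⁻¹ ≡ 5 (mod 59), so λ ≡ 55.
  x = λ² - 52 - 5 = 3025 - 57 ≡ 18; y = λ·(52 - 18) - 31 ≡ 10. → (18, 10)
3B = (18, 10).
Finally 4A + 3B:
(37, 39) + (18, 10). λ = (10 - 39)/(18 - 37) ≡ 30/40 mod 59. 40⁻¹ ≡ 31 (mod 59) since 40·31 = 1240 ≡ 1, so λ ≡ 45.
  x = λ² - 37 - 18 = 2025 - 55 ≡ 23; y = λ·(37 - 23) - 39 ≡ 1. → (23, 1)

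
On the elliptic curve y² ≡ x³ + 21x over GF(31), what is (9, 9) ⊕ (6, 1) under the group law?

(30, 28)

(9, 9) + (6, 1). λ = (1 - 9)/(6 - 9) ≡ 23/28 mod 31. 28⁻¹ ≡ 10 (mod 31), so λ ≡ 13.
  x = λ² - 9 - 6 = 169 - 15 ≡ 30; y = λ·(9 - 30) - 9 ≡ 28. → (30, 28)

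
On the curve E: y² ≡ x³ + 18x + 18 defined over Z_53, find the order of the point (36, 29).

7

2P: tangent at (36, 29): λ = (3·36² + 18)/(2·29) ≡ 37/5. 5⁻¹ ≡ 32 (mod 53) since 5·32 = 160 ≡ 1, so λ ≡ 37·32 ≡ 18.
  x = λ² - 36 - 36 = 324 - 72 ≡ 40; y = λ·(36 - 40) - 29 ≡ 5. → (40, 5)
3P: (40, 5) + (36, 29). λ = (29 - 5)/(36 - 40) ≡ 24/49 mod 53. 49⁻¹ ≡ 13 (mod 53), so λ ≡ 47.
  x = λ² - 40 - 36 = 2209 - 76 ≡ 13; y = λ·(40 - 13) - 5 ≡ 45. → (13, 45)
4P: (13, 45) + (36, 29). λ = (29 - 45)/(36 - 13) ≡ 37/23 mod 53. 23⁻¹ ≡ 30 (mod 53), so λ ≡ 50.
  x = λ² - 13 - 36 = 2500 - 49 ≡ 13; y = λ·(13 - 13) - 45 ≡ 8. → (13, 8)
5P: (13, 8) + (36, 29). λ = (29 - 8)/(36 - 13) ≡ 21/23 mod 53. 23⁻¹ ≡ 30 (mod 53), so λ ≡ 47.
  x = λ² - 13 - 36 = 2209 - 49 ≡ 40; y = λ·(13 - 40) - 8 ≡ 48. → (40, 48)
6P: (40, 48) + (36, 29). λ = (29 - 48)/(36 - 40) ≡ 34/49 mod 53. 49⁻¹ ≡ 13 (mod 53), so λ ≡ 18.
  x = λ² - 40 - 36 = 324 - 76 ≡ 36; y = λ·(40 - 36) - 48 ≡ 24. → (36, 24)
7P: (36, 24) + (36, 29): same x and y₁ ≡ -y₂, so the sum is O.
7P = O, so the order is 7.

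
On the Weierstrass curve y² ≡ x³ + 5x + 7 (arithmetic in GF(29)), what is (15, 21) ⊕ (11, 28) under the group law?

(15, 21) + (11, 28). λ = (28 - 21)/(11 - 15) ≡ 7/25 mod 29. 25⁻¹ ≡ 7 (mod 29), so λ ≡ 20.
  x = λ² - 15 - 11 = 400 - 26 ≡ 26; y = λ·(15 - 26) - 21 ≡ 20. → (26, 20)

(26, 20)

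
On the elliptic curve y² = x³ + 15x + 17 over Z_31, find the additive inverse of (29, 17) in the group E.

-(29, 17) = (29, -17 mod 31) = (29, 14).

(29, 14)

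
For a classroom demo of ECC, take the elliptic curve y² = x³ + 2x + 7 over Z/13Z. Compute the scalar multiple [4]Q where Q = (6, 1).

Repeated addition: build up to 4Q.
2Q: tangent at (6, 1): λ = (3·6² + 2)/(2·1) ≡ 6/2. 2⁻¹ ≡ 7 (mod 13), so λ ≡ 6·7 ≡ 3.
  x = λ² - 6 - 6 = 9 - 12 ≡ 10; y = λ·(6 - 10) - 1 ≡ 0. → (10, 0)
3Q: (10, 0) + (6, 1). λ = (1 - 0)/(6 - 10) ≡ 1/9 mod 13. 9⁻¹ ≡ 3 (mod 13), so λ ≡ 3.
  x = λ² - 10 - 6 = 9 - 16 ≡ 6; y = λ·(10 - 6) - 0 ≡ 12. → (6, 12)
4Q: (6, 12) + (6, 1): same x and y₁ ≡ -y₂, so the sum is O.

O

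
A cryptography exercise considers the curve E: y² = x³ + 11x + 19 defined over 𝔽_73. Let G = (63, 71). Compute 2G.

tangent at (63, 71): λ = (3·63² + 11)/(2·71) ≡ 19/69. 69⁻¹ ≡ 18 (mod 73) since 69·18 = 1242 ≡ 1, so λ ≡ 19·18 ≡ 50.
  x = λ² - 63 - 63 = 2500 - 126 ≡ 38; y = λ·(63 - 38) - 71 ≡ 11. → (38, 11)

(38, 11)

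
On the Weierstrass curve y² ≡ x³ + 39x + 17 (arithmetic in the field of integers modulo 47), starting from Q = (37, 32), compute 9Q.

(17, 0)

Double-and-add on 9 = (1001)₂. Start with Q = (37, 32) for the leading 1-bit.
double: tangent at (37, 32): λ = (3·37² + 39)/(2·32) ≡ 10/17. 17⁻¹ ≡ 36 (mod 47) since 17·36 = 612 ≡ 1, so λ ≡ 10·36 ≡ 31.
  x = λ² - 37 - 37 = 961 - 74 ≡ 41; y = λ·(37 - 41) - 32 ≡ 32. → (41, 32)
double: tangent at (41, 32): λ = (3·41² + 39)/(2·32) ≡ 6/17. 17⁻¹ ≡ 36 (mod 47), so λ ≡ 6·36 ≡ 28.
  x = λ² - 41 - 41 = 784 - 82 ≡ 44; y = λ·(41 - 44) - 32 ≡ 25. → (44, 25)
double: tangent at (44, 25): λ = (3·44² + 39)/(2·25) ≡ 19/3. 3⁻¹ ≡ 16 (mod 47) since 3·16 = 48 ≡ 1, so λ ≡ 19·16 ≡ 22.
  x = λ² - 44 - 44 = 484 - 88 ≡ 20; y = λ·(44 - 20) - 25 ≡ 33. → (20, 33)
add Q: (20, 33) + (37, 32). λ = (32 - 33)/(37 - 20) ≡ 46/17 mod 47. 17⁻¹ ≡ 36 (mod 47), so λ ≡ 11.
  x = λ² - 20 - 37 = 121 - 57 ≡ 17; y = λ·(20 - 17) - 33 ≡ 0. → (17, 0)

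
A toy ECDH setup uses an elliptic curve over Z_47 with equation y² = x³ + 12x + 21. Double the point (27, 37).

(5, 21)

tangent at (27, 37): λ = (3·27² + 12)/(2·37) ≡ 37/27. 27⁻¹ ≡ 7 (mod 47) since 27·7 = 189 ≡ 1, so λ ≡ 37·7 ≡ 24.
  x = λ² - 27 - 27 = 576 - 54 ≡ 5; y = λ·(27 - 5) - 37 ≡ 21. → (5, 21)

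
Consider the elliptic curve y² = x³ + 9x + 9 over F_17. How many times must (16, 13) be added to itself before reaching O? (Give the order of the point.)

2P: tangent at (16, 13): λ = (3·16² + 9)/(2·13) ≡ 12/9. 9⁻¹ ≡ 2 (mod 17) since 9·2 = 18 ≡ 1, so λ ≡ 12·2 ≡ 7.
  x = λ² - 16 - 16 = 49 - 32 ≡ 0; y = λ·(16 - 0) - 13 ≡ 14. → (0, 14)
3P: (0, 14) + (16, 13). λ = (13 - 14)/(16 - 0) ≡ 16/16 mod 17. 16⁻¹ ≡ 16 (mod 17), so λ ≡ 1.
  x = λ² - 0 - 16 = 1 - 16 ≡ 2; y = λ·(0 - 2) - 14 ≡ 1. → (2, 1)
4P: (2, 1) + (16, 13). λ = (13 - 1)/(16 - 2) ≡ 12/14 mod 17. 14⁻¹ ≡ 11 (mod 17) since 14·11 = 154 ≡ 1, so λ ≡ 13.
  x = λ² - 2 - 16 = 169 - 18 ≡ 15; y = λ·(2 - 15) - 1 ≡ 0. → (15, 0)
5P: (15, 0) + (16, 13). λ = (13 - 0)/(16 - 15) ≡ 13/1 mod 17. 1⁻¹ ≡ 1 (mod 17), so λ ≡ 13.
  x = λ² - 15 - 16 = 169 - 31 ≡ 2; y = λ·(15 - 2) - 0 ≡ 16. → (2, 16)
6P: (2, 16) + (16, 13). λ = (13 - 16)/(16 - 2) ≡ 14/14 mod 17. 14⁻¹ ≡ 11 (mod 17) since 14·11 = 154 ≡ 1, so λ ≡ 1.
  x = λ² - 2 - 16 = 1 - 18 ≡ 0; y = λ·(2 - 0) - 16 ≡ 3. → (0, 3)
7P: (0, 3) + (16, 13). λ = (13 - 3)/(16 - 0) ≡ 10/16 mod 17. 16⁻¹ ≡ 16 (mod 17) since 16·16 = 256 ≡ 1, so λ ≡ 7.
  x = λ² - 0 - 16 = 49 - 16 ≡ 16; y = λ·(0 - 16) - 3 ≡ 4. → (16, 4)
8P: (16, 4) + (16, 13): same x and y₁ ≡ -y₂, so the sum is O.
8P = O, so the order is 8.

8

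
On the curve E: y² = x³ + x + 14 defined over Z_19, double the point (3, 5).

(14, 6)

tangent at (3, 5): λ = (3·3² + 1)/(2·5) ≡ 9/10. 10⁻¹ ≡ 2 (mod 19) since 10·2 = 20 ≡ 1, so λ ≡ 9·2 ≡ 18.
  x = λ² - 3 - 3 = 324 - 6 ≡ 14; y = λ·(3 - 14) - 5 ≡ 6. → (14, 6)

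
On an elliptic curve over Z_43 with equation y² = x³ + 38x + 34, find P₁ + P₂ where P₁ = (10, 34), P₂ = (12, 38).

(10, 34) + (12, 38). λ = (38 - 34)/(12 - 10) ≡ 4/2 mod 43. 2⁻¹ ≡ 22 (mod 43), so λ ≡ 2.
  x = λ² - 10 - 12 = 4 - 22 ≡ 25; y = λ·(10 - 25) - 34 ≡ 22. → (25, 22)

(25, 22)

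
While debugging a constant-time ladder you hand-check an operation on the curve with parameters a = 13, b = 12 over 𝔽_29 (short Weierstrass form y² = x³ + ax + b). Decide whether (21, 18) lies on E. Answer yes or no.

y² = 18² ≡ 5; x³ + 13x + 12 = 9546 ≡ 5 (mod 29). 5 = 5.

yes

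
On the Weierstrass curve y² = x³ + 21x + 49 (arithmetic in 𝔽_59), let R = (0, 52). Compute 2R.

(17, 3)

tangent at (0, 52): λ = (3·0² + 21)/(2·52) ≡ 21/45. 45⁻¹ ≡ 21 (mod 59) since 45·21 = 945 ≡ 1, so λ ≡ 21·21 ≡ 28.
  x = λ² - 0 - 0 = 784 - 0 ≡ 17; y = λ·(0 - 17) - 52 ≡ 3. → (17, 3)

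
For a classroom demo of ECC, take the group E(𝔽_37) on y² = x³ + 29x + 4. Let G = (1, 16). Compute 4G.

Repeated addition: build up to 4G.
2G: tangent at (1, 16): λ = (3·1² + 29)/(2·16) ≡ 32/32. 32⁻¹ ≡ 22 (mod 37), so λ ≡ 32·22 ≡ 1.
  x = λ² - 1 - 1 = 1 - 2 ≡ 36; y = λ·(1 - 36) - 16 ≡ 23. → (36, 23)
3G: (36, 23) + (1, 16). λ = (16 - 23)/(1 - 36) ≡ 30/2 mod 37. 2⁻¹ ≡ 19 (mod 37), so λ ≡ 15.
  x = λ² - 36 - 1 = 225 - 37 ≡ 3; y = λ·(36 - 3) - 23 ≡ 28. → (3, 28)
4G: (3, 28) + (1, 16). λ = (16 - 28)/(1 - 3) ≡ 25/35 mod 37. 35⁻¹ ≡ 18 (mod 37), so λ ≡ 6.
  x = λ² - 3 - 1 = 36 - 4 ≡ 32; y = λ·(3 - 32) - 28 ≡ 20. → (32, 20)

(32, 20)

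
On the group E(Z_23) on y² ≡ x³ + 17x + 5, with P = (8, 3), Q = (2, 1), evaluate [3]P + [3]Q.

(16, 16)

First 3P:
Repeated addition: build up to 3P.
2P: tangent at (8, 3): λ = (3·8² + 17)/(2·3) ≡ 2/6. 6⁻¹ ≡ 4 (mod 23), so λ ≡ 2·4 ≡ 8.
  x = λ² - 8 - 8 = 64 - 16 ≡ 2; y = λ·(8 - 2) - 3 ≡ 22. → (2, 22)
3P: (2, 22) + (8, 3). λ = (3 - 22)/(8 - 2) ≡ 4/6 mod 23. 6⁻¹ ≡ 4 (mod 23) since 6·4 = 24 ≡ 1, so λ ≡ 16.
  x = λ² - 2 - 8 = 256 - 10 ≡ 16; y = λ·(2 - 16) - 22 ≡ 7. → (16, 7)
3P = (16, 7).
Next 3Q:
Repeated addition: build up to 3Q.
2Q: tangent at (2, 1): λ = (3·2² + 17)/(2·1) ≡ 6/2. 2⁻¹ ≡ 12 (mod 23), so λ ≡ 6·12 ≡ 3.
  x = λ² - 2 - 2 = 9 - 4 ≡ 5; y = λ·(2 - 5) - 1 ≡ 13. → (5, 13)
3Q: (5, 13) + (2, 1). λ = (1 - 13)/(2 - 5) ≡ 11/20 mod 23. 20⁻¹ ≡ 15 (mod 23) since 20·15 = 300 ≡ 1, so λ ≡ 4.
  x = λ² - 5 - 2 = 16 - 7 ≡ 9; y = λ·(5 - 9) - 13 ≡ 17. → (9, 17)
3Q = (9, 17).
Finally 3P + 3Q:
(16, 7) + (9, 17). λ = (17 - 7)/(9 - 16) ≡ 10/16 mod 23. 16⁻¹ ≡ 13 (mod 23), so λ ≡ 15.
  x = λ² - 16 - 9 = 225 - 25 ≡ 16; y = λ·(16 - 16) - 7 ≡ 16. → (16, 16)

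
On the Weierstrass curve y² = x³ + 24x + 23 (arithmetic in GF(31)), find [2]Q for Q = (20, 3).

tangent at (20, 3): λ = (3·20² + 24)/(2·3) ≡ 15/6. 6⁻¹ ≡ 26 (mod 31) since 6·26 = 156 ≡ 1, so λ ≡ 15·26 ≡ 18.
  x = λ² - 20 - 20 = 324 - 40 ≡ 5; y = λ·(20 - 5) - 3 ≡ 19. → (5, 19)

(5, 19)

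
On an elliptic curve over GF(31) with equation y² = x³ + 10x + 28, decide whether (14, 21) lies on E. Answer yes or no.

no

y² = 21² ≡ 7; x³ + 10x + 28 = 2912 ≡ 29 (mod 31). 7 ≠ 29.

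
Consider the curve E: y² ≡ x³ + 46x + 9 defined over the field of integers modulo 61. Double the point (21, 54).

(0, 58)

tangent at (21, 54): λ = (3·21² + 46)/(2·54) ≡ 27/47. 47⁻¹ ≡ 13 (mod 61), so λ ≡ 27·13 ≡ 46.
  x = λ² - 21 - 21 = 2116 - 42 ≡ 0; y = λ·(21 - 0) - 54 ≡ 58. → (0, 58)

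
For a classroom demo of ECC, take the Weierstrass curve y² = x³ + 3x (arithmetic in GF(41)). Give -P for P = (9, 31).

-(9, 31) = (9, -31 mod 41) = (9, 10).

(9, 10)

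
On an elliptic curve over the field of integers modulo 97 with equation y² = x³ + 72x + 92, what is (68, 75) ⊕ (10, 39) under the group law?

(68, 75) + (10, 39). λ = (39 - 75)/(10 - 68) ≡ 61/39 mod 97. 39⁻¹ ≡ 5 (mod 97), so λ ≡ 14.
  x = λ² - 68 - 10 = 196 - 78 ≡ 21; y = λ·(68 - 21) - 75 ≡ 1. → (21, 1)

(21, 1)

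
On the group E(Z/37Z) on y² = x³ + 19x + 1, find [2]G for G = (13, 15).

(4, 17)

tangent at (13, 15): λ = (3·13² + 19)/(2·15) ≡ 8/30. 30⁻¹ ≡ 21 (mod 37) since 30·21 = 630 ≡ 1, so λ ≡ 8·21 ≡ 20.
  x = λ² - 13 - 13 = 400 - 26 ≡ 4; y = λ·(13 - 4) - 15 ≡ 17. → (4, 17)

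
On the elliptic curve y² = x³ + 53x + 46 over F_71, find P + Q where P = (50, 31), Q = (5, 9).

(50, 31) + (5, 9). λ = (9 - 31)/(5 - 50) ≡ 49/26 mod 71. 26⁻¹ ≡ 41 (mod 71), so λ ≡ 21.
  x = λ² - 50 - 5 = 441 - 55 ≡ 31; y = λ·(50 - 31) - 31 ≡ 13. → (31, 13)

(31, 13)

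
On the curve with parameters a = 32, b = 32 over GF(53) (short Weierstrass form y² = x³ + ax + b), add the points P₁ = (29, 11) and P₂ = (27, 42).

(29, 11) + (27, 42). λ = (42 - 11)/(27 - 29) ≡ 31/51 mod 53. 51⁻¹ ≡ 26 (mod 53) since 51·26 = 1326 ≡ 1, so λ ≡ 11.
  x = λ² - 29 - 27 = 121 - 56 ≡ 12; y = λ·(29 - 12) - 11 ≡ 17. → (12, 17)

(12, 17)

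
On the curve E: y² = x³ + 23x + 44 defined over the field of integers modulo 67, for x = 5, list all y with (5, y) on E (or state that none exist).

4, 63

x³ + 23x + 44 = 284 ≡ 16 (mod 67).
Square roots of 16 mod 67: 4 and 63 (since 4² = 16 ≡ 16).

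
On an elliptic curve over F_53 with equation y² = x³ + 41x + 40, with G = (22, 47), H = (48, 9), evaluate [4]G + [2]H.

First 4G:
Double-and-add on 4 = (100)₂. Start with G = (22, 47) for the leading 1-bit.
double: tangent at (22, 47): λ = (3·22² + 41)/(2·47) ≡ 9/41. 41⁻¹ ≡ 22 (mod 53), so λ ≡ 9·22 ≡ 39.
  x = λ² - 22 - 22 = 1521 - 44 ≡ 46; y = λ·(22 - 46) - 47 ≡ 24. → (46, 24)
double: tangent at (46, 24): λ = (3·46² + 41)/(2·24) ≡ 29/48. 48⁻¹ ≡ 21 (mod 53), so λ ≡ 29·21 ≡ 26.
  x = λ² - 46 - 46 = 676 - 92 ≡ 1; y = λ·(46 - 1) - 24 ≡ 33. → (1, 33)
4G = (1, 33).
Next 2H:
Repeated addition: build up to 2H.
2H: tangent at (48, 9): λ = (3·48² + 41)/(2·9) ≡ 10/18. 18⁻¹ ≡ 3 (mod 53), so λ ≡ 10·3 ≡ 30.
  x = λ² - 48 - 48 = 900 - 96 ≡ 9; y = λ·(48 - 9) - 9 ≡ 48. → (9, 48)
2H = (9, 48).
Finally 4G + 2H:
(1, 33) + (9, 48). λ = (48 - 33)/(9 - 1) ≡ 15/8 mod 53. 8⁻¹ ≡ 20 (mod 53) since 8·20 = 160 ≡ 1, so λ ≡ 35.
  x = λ² - 1 - 9 = 1225 - 10 ≡ 49; y = λ·(1 - 49) - 33 ≡ 36. → (49, 36)

(49, 36)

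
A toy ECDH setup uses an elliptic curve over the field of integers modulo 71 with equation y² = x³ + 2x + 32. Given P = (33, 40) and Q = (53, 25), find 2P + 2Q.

(69, 34)

First 2P:
Repeated addition: build up to 2P.
2P: tangent at (33, 40): λ = (3·33² + 2)/(2·40) ≡ 3/9. 9⁻¹ ≡ 8 (mod 71), so λ ≡ 3·8 ≡ 24.
  x = λ² - 33 - 33 = 576 - 66 ≡ 13; y = λ·(33 - 13) - 40 ≡ 14. → (13, 14)
2P = (13, 14).
Next 2Q:
Repeated addition: build up to 2Q.
2Q: tangent at (53, 25): λ = (3·53² + 2)/(2·25) ≡ 51/50. 50⁻¹ ≡ 27 (mod 71), so λ ≡ 51·27 ≡ 28.
  x = λ² - 53 - 53 = 784 - 106 ≡ 39; y = λ·(53 - 39) - 25 ≡ 12. → (39, 12)
2Q = (39, 12).
Finally 2P + 2Q:
(13, 14) + (39, 12). λ = (12 - 14)/(39 - 13) ≡ 69/26 mod 71. 26⁻¹ ≡ 41 (mod 71) since 26·41 = 1066 ≡ 1, so λ ≡ 60.
  x = λ² - 13 - 39 = 3600 - 52 ≡ 69; y = λ·(13 - 69) - 14 ≡ 34. → (69, 34)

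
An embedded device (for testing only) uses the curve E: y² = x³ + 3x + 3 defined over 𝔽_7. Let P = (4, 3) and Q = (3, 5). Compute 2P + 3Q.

First 2P:
Repeated addition: build up to 2P.
2P: tangent at (4, 3): λ = (3·4² + 3)/(2·3) ≡ 2/6. 6⁻¹ ≡ 6 (mod 7) since 6·6 = 36 ≡ 1, so λ ≡ 2·6 ≡ 5.
  x = λ² - 4 - 4 = 25 - 8 ≡ 3; y = λ·(4 - 3) - 3 ≡ 2. → (3, 2)
2P = (3, 2).
Next 3Q:
Repeated addition: build up to 3Q.
2Q: tangent at (3, 5): λ = (3·3² + 3)/(2·5) ≡ 2/3. 3⁻¹ ≡ 5 (mod 7), so λ ≡ 2·5 ≡ 3.
  x = λ² - 3 - 3 = 9 - 6 ≡ 3; y = λ·(3 - 3) - 5 ≡ 2. → (3, 2)
3Q: (3, 2) + (3, 5): same x and y₁ ≡ -y₂, so the sum is the point at infinity.
3Q = the point at infinity.
Finally 2P + 3Q:
(3, 2) + the point at infinity = (3, 2) (identity).

(3, 2)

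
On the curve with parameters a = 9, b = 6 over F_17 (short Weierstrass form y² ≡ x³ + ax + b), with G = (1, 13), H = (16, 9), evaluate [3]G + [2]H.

(11, 12)

First 3G:
Repeated addition: build up to 3G.
2G: tangent at (1, 13): λ = (3·1² + 9)/(2·13) ≡ 12/9. 9⁻¹ ≡ 2 (mod 17), so λ ≡ 12·2 ≡ 7.
  x = λ² - 1 - 1 = 49 - 2 ≡ 13; y = λ·(1 - 13) - 13 ≡ 5. → (13, 5)
3G: (13, 5) + (1, 13). λ = (13 - 5)/(1 - 13) ≡ 8/5 mod 17. 5⁻¹ ≡ 7 (mod 17), so λ ≡ 5.
  x = λ² - 13 - 1 = 25 - 14 ≡ 11; y = λ·(13 - 11) - 5 ≡ 5. → (11, 5)
3G = (11, 5).
Next 2H:
Repeated addition: build up to 2H.
2H: tangent at (16, 9): λ = (3·16² + 9)/(2·9) ≡ 12/1. 1⁻¹ ≡ 1 (mod 17) since 1·1 = 1 ≡ 1, so λ ≡ 12·1 ≡ 12.
  x = λ² - 16 - 16 = 144 - 32 ≡ 10; y = λ·(16 - 10) - 9 ≡ 12. → (10, 12)
2H = (10, 12).
Finally 3G + 2H:
(11, 5) + (10, 12). λ = (12 - 5)/(10 - 11) ≡ 7/16 mod 17. 16⁻¹ ≡ 16 (mod 17), so λ ≡ 10.
  x = λ² - 11 - 10 = 100 - 21 ≡ 11; y = λ·(11 - 11) - 5 ≡ 12. → (11, 12)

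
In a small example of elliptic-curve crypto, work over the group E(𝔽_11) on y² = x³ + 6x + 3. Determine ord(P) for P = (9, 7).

2P: tangent at (9, 7): λ = (3·9² + 6)/(2·7) ≡ 7/3. 3⁻¹ ≡ 4 (mod 11), so λ ≡ 7·4 ≡ 6.
  x = λ² - 9 - 9 = 36 - 18 ≡ 7; y = λ·(9 - 7) - 7 ≡ 5. → (7, 5)
3P: (7, 5) + (9, 7). λ = (7 - 5)/(9 - 7) ≡ 2/2 mod 11. 2⁻¹ ≡ 6 (mod 11), so λ ≡ 1.
  x = λ² - 7 - 9 = 1 - 16 ≡ 7; y = λ·(7 - 7) - 5 ≡ 6. → (7, 6)
4P: (7, 6) + (9, 7). λ = (7 - 6)/(9 - 7) ≡ 1/2 mod 11. 2⁻¹ ≡ 6 (mod 11), so λ ≡ 6.
  x = λ² - 7 - 9 = 36 - 16 ≡ 9; y = λ·(7 - 9) - 6 ≡ 4. → (9, 4)
5P: (9, 4) + (9, 7): same x and y₁ ≡ -y₂, so the sum is 𝒪.
5P = 𝒪, so the order is 5.

5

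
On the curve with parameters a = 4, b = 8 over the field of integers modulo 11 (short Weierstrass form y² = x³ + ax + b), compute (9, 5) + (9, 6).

O

The two points share x = 9 and their y-coordinates satisfy 5 + 6 ≡ 0 (mod 11), so they are inverses. Their sum is ∞.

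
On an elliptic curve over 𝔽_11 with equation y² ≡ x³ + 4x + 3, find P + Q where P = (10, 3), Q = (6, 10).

(7, 0)

(10, 3) + (6, 10). λ = (10 - 3)/(6 - 10) ≡ 7/7 mod 11. 7⁻¹ ≡ 8 (mod 11), so λ ≡ 1.
  x = λ² - 10 - 6 = 1 - 16 ≡ 7; y = λ·(10 - 7) - 3 ≡ 0. → (7, 0)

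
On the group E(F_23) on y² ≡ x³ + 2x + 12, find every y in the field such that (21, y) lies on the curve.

x³ + 2x + 12 = 9315 ≡ 0 (mod 23).
Only y = 0 satisfies y² ≡ 0.

0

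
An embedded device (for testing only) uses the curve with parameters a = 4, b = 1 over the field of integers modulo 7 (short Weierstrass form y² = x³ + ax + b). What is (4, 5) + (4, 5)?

(0, 6)

tangent at (4, 5): λ = (3·4² + 4)/(2·5) ≡ 3/3. 3⁻¹ ≡ 5 (mod 7) since 3·5 = 15 ≡ 1, so λ ≡ 3·5 ≡ 1.
  x = λ² - 4 - 4 = 1 - 8 ≡ 0; y = λ·(4 - 0) - 5 ≡ 6. → (0, 6)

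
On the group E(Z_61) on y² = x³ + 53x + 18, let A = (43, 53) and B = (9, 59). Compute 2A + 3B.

(14, 24)

First 2A:
Repeated addition: build up to 2A.
2A: tangent at (43, 53): λ = (3·43² + 53)/(2·53) ≡ 49/45. 45⁻¹ ≡ 19 (mod 61), so λ ≡ 49·19 ≡ 16.
  x = λ² - 43 - 43 = 256 - 86 ≡ 48; y = λ·(43 - 48) - 53 ≡ 50. → (48, 50)
2A = (48, 50).
Next 3B:
Repeated addition: build up to 3B.
2B: tangent at (9, 59): λ = (3·9² + 53)/(2·59) ≡ 52/57. 57⁻¹ ≡ 15 (mod 61), so λ ≡ 52·15 ≡ 48.
  x = λ² - 9 - 9 = 2304 - 18 ≡ 29; y = λ·(9 - 29) - 59 ≡ 18. → (29, 18)
3B: (29, 18) + (9, 59). λ = (59 - 18)/(9 - 29) ≡ 41/41 mod 61. 41⁻¹ ≡ 3 (mod 61), so λ ≡ 1.
  x = λ² - 29 - 9 = 1 - 38 ≡ 24; y = λ·(29 - 24) - 18 ≡ 48. → (24, 48)
3B = (24, 48).
Finally 2A + 3B:
(48, 50) + (24, 48). λ = (48 - 50)/(24 - 48) ≡ 59/37 mod 61. 37⁻¹ ≡ 33 (mod 61) since 37·33 = 1221 ≡ 1, so λ ≡ 56.
  x = λ² - 48 - 24 = 3136 - 72 ≡ 14; y = λ·(48 - 14) - 50 ≡ 24. → (14, 24)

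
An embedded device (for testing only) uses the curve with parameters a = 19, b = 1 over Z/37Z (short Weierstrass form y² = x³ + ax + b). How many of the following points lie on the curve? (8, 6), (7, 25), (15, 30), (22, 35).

3

(8, 6): 6² ≡ 36, rhs ≡ 36 → on.
(7, 25): 25² ≡ 33, rhs ≡ 33 → on.
(15, 30): 30² ≡ 12, rhs ≡ 35 → off.
(22, 35): 35² ≡ 4, rhs ≡ 4 → on.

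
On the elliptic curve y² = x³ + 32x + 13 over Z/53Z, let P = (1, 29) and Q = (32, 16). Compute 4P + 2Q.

First 4P:
Double-and-add on 4 = (100)₂. Start with P = (1, 29) for the leading 1-bit.
double: tangent at (1, 29): λ = (3·1² + 32)/(2·29) ≡ 35/5. 5⁻¹ ≡ 32 (mod 53), so λ ≡ 35·32 ≡ 7.
  x = λ² - 1 - 1 = 49 - 2 ≡ 47; y = λ·(1 - 47) - 29 ≡ 20. → (47, 20)
double: tangent at (47, 20): λ = (3·47² + 32)/(2·20) ≡ 34/40. 40⁻¹ ≡ 4 (mod 53), so λ ≡ 34·4 ≡ 30.
  x = λ² - 47 - 47 = 900 - 94 ≡ 11; y = λ·(47 - 11) - 20 ≡ 0. → (11, 0)
4P = (11, 0).
Next 2Q:
Repeated addition: build up to 2Q.
2Q: tangent at (32, 16): λ = (3·32² + 32)/(2·16) ≡ 30/32. 32⁻¹ ≡ 5 (mod 53), so λ ≡ 30·5 ≡ 44.
  x = λ² - 32 - 32 = 1936 - 64 ≡ 17; y = λ·(32 - 17) - 16 ≡ 8. → (17, 8)
2Q = (17, 8).
Finally 4P + 2Q:
(11, 0) + (17, 8). λ = (8 - 0)/(17 - 11) ≡ 8/6 mod 53. 6⁻¹ ≡ 9 (mod 53), so λ ≡ 19.
  x = λ² - 11 - 17 = 361 - 28 ≡ 15; y = λ·(11 - 15) - 0 ≡ 30. → (15, 30)

(15, 30)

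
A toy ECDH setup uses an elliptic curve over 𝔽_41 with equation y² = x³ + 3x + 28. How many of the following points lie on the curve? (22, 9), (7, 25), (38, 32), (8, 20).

(22, 9): 9² ≡ 40, rhs ≡ 0 → off.
(7, 25): 25² ≡ 10, rhs ≡ 23 → off.
(38, 32): 32² ≡ 40, rhs ≡ 33 → off.
(8, 20): 20² ≡ 31, rhs ≡ 31 → on.

1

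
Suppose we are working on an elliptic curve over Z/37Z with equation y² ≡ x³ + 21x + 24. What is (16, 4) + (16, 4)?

tangent at (16, 4): λ = (3·16² + 21)/(2·4) ≡ 12/8. 8⁻¹ ≡ 14 (mod 37), so λ ≡ 12·14 ≡ 20.
  x = λ² - 16 - 16 = 400 - 32 ≡ 35; y = λ·(16 - 35) - 4 ≡ 23. → (35, 23)

(35, 23)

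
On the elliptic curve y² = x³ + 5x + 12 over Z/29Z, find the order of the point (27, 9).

2P: tangent at (27, 9): λ = (3·27² + 5)/(2·9) ≡ 17/18. 18⁻¹ ≡ 21 (mod 29), so λ ≡ 17·21 ≡ 9.
  x = λ² - 27 - 27 = 81 - 54 ≡ 27; y = λ·(27 - 27) - 9 ≡ 20. → (27, 20)
3P: (27, 20) + (27, 9): same x and y₁ ≡ -y₂, so the sum is ∞.
3P = ∞, so the order is 3.

3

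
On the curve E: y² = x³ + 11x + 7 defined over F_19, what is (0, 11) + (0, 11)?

tangent at (0, 11): λ = (3·0² + 11)/(2·11) ≡ 11/3. 3⁻¹ ≡ 13 (mod 19), so λ ≡ 11·13 ≡ 10.
  x = λ² - 0 - 0 = 100 - 0 ≡ 5; y = λ·(0 - 5) - 11 ≡ 15. → (5, 15)

(5, 15)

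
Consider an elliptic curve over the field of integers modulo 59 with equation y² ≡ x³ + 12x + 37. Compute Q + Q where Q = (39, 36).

tangent at (39, 36): λ = (3·39² + 12)/(2·36) ≡ 32/13. 13⁻¹ ≡ 50 (mod 59) since 13·50 = 650 ≡ 1, so λ ≡ 32·50 ≡ 7.
  x = λ² - 39 - 39 = 49 - 78 ≡ 30; y = λ·(39 - 30) - 36 ≡ 27. → (30, 27)

(30, 27)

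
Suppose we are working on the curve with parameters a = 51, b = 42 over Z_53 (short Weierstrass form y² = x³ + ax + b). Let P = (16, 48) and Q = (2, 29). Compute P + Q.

(16, 48) + (2, 29). λ = (29 - 48)/(2 - 16) ≡ 34/39 mod 53. 39⁻¹ ≡ 34 (mod 53) since 39·34 = 1326 ≡ 1, so λ ≡ 43.
  x = λ² - 16 - 2 = 1849 - 18 ≡ 29; y = λ·(16 - 29) - 48 ≡ 29. → (29, 29)

(29, 29)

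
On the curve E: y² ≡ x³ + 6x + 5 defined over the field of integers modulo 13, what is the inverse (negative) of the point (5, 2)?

-(5, 2) = (5, -2 mod 13) = (5, 11).

(5, 11)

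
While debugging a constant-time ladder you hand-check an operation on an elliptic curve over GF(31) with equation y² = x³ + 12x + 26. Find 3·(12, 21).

Write G = (12, 21).
Repeated addition: build up to 3G.
2G: tangent at (12, 21): λ = (3·12² + 12)/(2·21) ≡ 10/11. 11⁻¹ ≡ 17 (mod 31) since 11·17 = 187 ≡ 1, so λ ≡ 10·17 ≡ 15.
  x = λ² - 12 - 12 = 225 - 24 ≡ 15; y = λ·(12 - 15) - 21 ≡ 27. → (15, 27)
3G: (15, 27) + (12, 21). λ = (21 - 27)/(12 - 15) ≡ 25/28 mod 31. 28⁻¹ ≡ 10 (mod 31), so λ ≡ 2.
  x = λ² - 15 - 12 = 4 - 27 ≡ 8; y = λ·(15 - 8) - 27 ≡ 18. → (8, 18)

(8, 18)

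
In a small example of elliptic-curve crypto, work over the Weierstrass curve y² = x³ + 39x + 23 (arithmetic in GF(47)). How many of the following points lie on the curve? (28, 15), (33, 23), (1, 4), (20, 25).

(28, 15): 15² ≡ 37, rhs ≡ 37 → on.
(33, 23): 23² ≡ 12, rhs ≡ 23 → off.
(1, 4): 4² ≡ 16, rhs ≡ 16 → on.
(20, 25): 25² ≡ 14, rhs ≡ 14 → on.

3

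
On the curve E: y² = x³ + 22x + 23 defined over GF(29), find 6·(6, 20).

(4, 28)

Write G = (6, 20).
Repeated addition: build up to 6G.
2G: tangent at (6, 20): λ = (3·6² + 22)/(2·20) ≡ 14/11. 11⁻¹ ≡ 8 (mod 29), so λ ≡ 14·8 ≡ 25.
  x = λ² - 6 - 6 = 625 - 12 ≡ 4; y = λ·(6 - 4) - 20 ≡ 1. → (4, 1)
3G: (4, 1) + (6, 20). λ = (20 - 1)/(6 - 4) ≡ 19/2 mod 29. 2⁻¹ ≡ 15 (mod 29), so λ ≡ 24.
  x = λ² - 4 - 6 = 576 - 10 ≡ 15; y = λ·(4 - 15) - 1 ≡ 25. → (15, 25)
4G: (15, 25) + (6, 20). λ = (20 - 25)/(6 - 15) ≡ 24/20 mod 29. 20⁻¹ ≡ 16 (mod 29) since 20·16 = 320 ≡ 1, so λ ≡ 7.
  x = λ² - 15 - 6 = 49 - 21 ≡ 28; y = λ·(15 - 28) - 25 ≡ 0. → (28, 0)
5G: (28, 0) + (6, 20). λ = (20 - 0)/(6 - 28) ≡ 20/7 mod 29. 7⁻¹ ≡ 25 (mod 29), so λ ≡ 7.
  x = λ² - 28 - 6 = 49 - 34 ≡ 15; y = λ·(28 - 15) - 0 ≡ 4. → (15, 4)
6G: (15, 4) + (6, 20). λ = (20 - 4)/(6 - 15) ≡ 16/20 mod 29. 20⁻¹ ≡ 16 (mod 29), so λ ≡ 24.
  x = λ² - 15 - 6 = 576 - 21 ≡ 4; y = λ·(15 - 4) - 4 ≡ 28. → (4, 28)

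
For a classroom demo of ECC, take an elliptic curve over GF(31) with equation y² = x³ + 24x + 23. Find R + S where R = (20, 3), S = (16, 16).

(23, 30)

(20, 3) + (16, 16). λ = (16 - 3)/(16 - 20) ≡ 13/27 mod 31. 27⁻¹ ≡ 23 (mod 31), so λ ≡ 20.
  x = λ² - 20 - 16 = 400 - 36 ≡ 23; y = λ·(20 - 23) - 3 ≡ 30. → (23, 30)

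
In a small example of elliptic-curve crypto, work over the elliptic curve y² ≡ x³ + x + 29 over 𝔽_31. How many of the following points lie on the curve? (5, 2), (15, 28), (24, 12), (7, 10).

(5, 2): 2² ≡ 4, rhs ≡ 4 → on.
(15, 28): 28² ≡ 9, rhs ≡ 9 → on.
(24, 12): 12² ≡ 20, rhs ≡ 20 → on.
(7, 10): 10² ≡ 7, rhs ≡ 7 → on.

4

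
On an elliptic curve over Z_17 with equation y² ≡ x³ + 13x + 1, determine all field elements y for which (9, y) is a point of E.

none

x³ + 13x + 1 = 847 ≡ 14 (mod 17).
14 is a non-residue mod 17; no y exists.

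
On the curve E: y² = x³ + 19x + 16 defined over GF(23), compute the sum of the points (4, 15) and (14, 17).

(17, 10)

(4, 15) + (14, 17). λ = (17 - 15)/(14 - 4) ≡ 2/10 mod 23. 10⁻¹ ≡ 7 (mod 23), so λ ≡ 14.
  x = λ² - 4 - 14 = 196 - 18 ≡ 17; y = λ·(4 - 17) - 15 ≡ 10. → (17, 10)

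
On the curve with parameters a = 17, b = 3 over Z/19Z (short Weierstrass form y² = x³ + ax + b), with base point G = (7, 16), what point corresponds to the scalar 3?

Repeated addition: build up to 3G.
2G: tangent at (7, 16): λ = (3·7² + 17)/(2·16) ≡ 12/13. 13⁻¹ ≡ 3 (mod 19) since 13·3 = 39 ≡ 1, so λ ≡ 12·3 ≡ 17.
  x = λ² - 7 - 7 = 289 - 14 ≡ 9; y = λ·(7 - 9) - 16 ≡ 7. → (9, 7)
3G: (9, 7) + (7, 16). λ = (16 - 7)/(7 - 9) ≡ 9/17 mod 19. 17⁻¹ ≡ 9 (mod 19) since 17·9 = 153 ≡ 1, so λ ≡ 5.
  x = λ² - 9 - 7 = 25 - 16 ≡ 9; y = λ·(9 - 9) - 7 ≡ 12. → (9, 12)

(9, 12)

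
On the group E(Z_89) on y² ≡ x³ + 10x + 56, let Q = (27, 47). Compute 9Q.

Double-and-add on 9 = (1001)₂. Start with Q = (27, 47) for the leading 1-bit.
double: tangent at (27, 47): λ = (3·27² + 10)/(2·47) ≡ 61/5. 5⁻¹ ≡ 18 (mod 89) since 5·18 = 90 ≡ 1, so λ ≡ 61·18 ≡ 30.
  x = λ² - 27 - 27 = 900 - 54 ≡ 45; y = λ·(27 - 45) - 47 ≡ 36. → (45, 36)
double: tangent at (45, 36): λ = (3·45² + 10)/(2·36) ≡ 33/72. 72⁻¹ ≡ 68 (mod 89), so λ ≡ 33·68 ≡ 19.
  x = λ² - 45 - 45 = 361 - 90 ≡ 4; y = λ·(45 - 4) - 36 ≡ 31. → (4, 31)
double: tangent at (4, 31): λ = (3·4² + 10)/(2·31) ≡ 58/62. 62⁻¹ ≡ 56 (mod 89), so λ ≡ 58·56 ≡ 44.
  x = λ² - 4 - 4 = 1936 - 8 ≡ 59; y = λ·(4 - 59) - 31 ≡ 41. → (59, 41)
add Q: (59, 41) + (27, 47). λ = (47 - 41)/(27 - 59) ≡ 6/57 mod 89. 57⁻¹ ≡ 25 (mod 89), so λ ≡ 61.
  x = λ² - 59 - 27 = 3721 - 86 ≡ 75; y = λ·(59 - 75) - 41 ≡ 51. → (75, 51)

(75, 51)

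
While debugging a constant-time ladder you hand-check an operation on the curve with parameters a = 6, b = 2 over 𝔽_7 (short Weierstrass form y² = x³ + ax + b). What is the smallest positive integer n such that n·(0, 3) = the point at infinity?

9

2P: tangent at (0, 3): λ = (3·0² + 6)/(2·3) ≡ 6/6. 6⁻¹ ≡ 6 (mod 7), so λ ≡ 6·6 ≡ 1.
  x = λ² - 0 - 0 = 1 - 0 ≡ 1; y = λ·(0 - 1) - 3 ≡ 3. → (1, 3)
3P: (1, 3) + (0, 3). λ = (3 - 3)/(0 - 1) ≡ 0/6 mod 7. 6⁻¹ ≡ 6 (mod 7), so λ ≡ 0.
  x = λ² - 1 - 0 = 0 - 1 ≡ 6; y = λ·(1 - 6) - 3 ≡ 4. → (6, 4)
4P: (6, 4) + (0, 3). λ = (3 - 4)/(0 - 6) ≡ 6/1 mod 7. 1⁻¹ ≡ 1 (mod 7) since 1·1 = 1 ≡ 1, so λ ≡ 6.
  x = λ² - 6 - 0 = 36 - 6 ≡ 2; y = λ·(6 - 2) - 4 ≡ 6. → (2, 6)
5P: (2, 6) + (0, 3). λ = (3 - 6)/(0 - 2) ≡ 4/5 mod 7. 5⁻¹ ≡ 3 (mod 7), so λ ≡ 5.
  x = λ² - 2 - 0 = 25 - 2 ≡ 2; y = λ·(2 - 2) - 6 ≡ 1. → (2, 1)
6P: (2, 1) + (0, 3). λ = (3 - 1)/(0 - 2) ≡ 2/5 mod 7. 5⁻¹ ≡ 3 (mod 7), so λ ≡ 6.
  x = λ² - 2 - 0 = 36 - 2 ≡ 6; y = λ·(2 - 6) - 1 ≡ 3. → (6, 3)
7P: (6, 3) + (0, 3). λ = (3 - 3)/(0 - 6) ≡ 0/1 mod 7. 1⁻¹ ≡ 1 (mod 7), so λ ≡ 0.
  x = λ² - 6 - 0 = 0 - 6 ≡ 1; y = λ·(6 - 1) - 3 ≡ 4. → (1, 4)
8P: (1, 4) + (0, 3). λ = (3 - 4)/(0 - 1) ≡ 6/6 mod 7. 6⁻¹ ≡ 6 (mod 7), so λ ≡ 1.
  x = λ² - 1 - 0 = 1 - 1 ≡ 0; y = λ·(1 - 0) - 4 ≡ 4. → (0, 4)
9P: (0, 4) + (0, 3): same x and y₁ ≡ -y₂, so the sum is the point at infinity.
9P = the point at infinity, so the order is 9.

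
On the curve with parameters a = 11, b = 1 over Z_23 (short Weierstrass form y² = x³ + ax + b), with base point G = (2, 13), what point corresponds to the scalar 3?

Repeated addition: build up to 3G.
2G: tangent at (2, 13): λ = (3·2² + 11)/(2·13) ≡ 0/3. 3⁻¹ ≡ 8 (mod 23), so λ ≡ 0·8 ≡ 0.
  x = λ² - 2 - 2 = 0 - 4 ≡ 19; y = λ·(2 - 19) - 13 ≡ 10. → (19, 10)
3G: (19, 10) + (2, 13). λ = (13 - 10)/(2 - 19) ≡ 3/6 mod 23. 6⁻¹ ≡ 4 (mod 23) since 6·4 = 24 ≡ 1, so λ ≡ 12.
  x = λ² - 19 - 2 = 144 - 21 ≡ 8; y = λ·(19 - 8) - 10 ≡ 7. → (8, 7)

(8, 7)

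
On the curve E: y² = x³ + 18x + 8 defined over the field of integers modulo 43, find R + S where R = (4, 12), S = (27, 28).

(35, 30)

(4, 12) + (27, 28). λ = (28 - 12)/(27 - 4) ≡ 16/23 mod 43. 23⁻¹ ≡ 15 (mod 43), so λ ≡ 25.
  x = λ² - 4 - 27 = 625 - 31 ≡ 35; y = λ·(4 - 35) - 12 ≡ 30. → (35, 30)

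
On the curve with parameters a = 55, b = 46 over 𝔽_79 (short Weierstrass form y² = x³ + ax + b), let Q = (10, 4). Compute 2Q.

(5, 50)

tangent at (10, 4): λ = (3·10² + 55)/(2·4) ≡ 39/8. 8⁻¹ ≡ 10 (mod 79), so λ ≡ 39·10 ≡ 74.
  x = λ² - 10 - 10 = 5476 - 20 ≡ 5; y = λ·(10 - 5) - 4 ≡ 50. → (5, 50)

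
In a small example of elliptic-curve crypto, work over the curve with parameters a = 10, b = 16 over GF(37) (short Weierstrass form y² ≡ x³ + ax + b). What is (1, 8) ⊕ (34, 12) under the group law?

(3, 31)

(1, 8) + (34, 12). λ = (12 - 8)/(34 - 1) ≡ 4/33 mod 37. 33⁻¹ ≡ 9 (mod 37), so λ ≡ 36.
  x = λ² - 1 - 34 = 1296 - 35 ≡ 3; y = λ·(1 - 3) - 8 ≡ 31. → (3, 31)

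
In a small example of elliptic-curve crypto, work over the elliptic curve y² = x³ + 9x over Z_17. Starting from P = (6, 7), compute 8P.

Double-and-add on 8 = (1000)₂. Start with P = (6, 7) for the leading 1-bit.
double: tangent at (6, 7): λ = (3·6² + 9)/(2·7) ≡ 15/14. 14⁻¹ ≡ 11 (mod 17), so λ ≡ 15·11 ≡ 12.
  x = λ² - 6 - 6 = 144 - 12 ≡ 13; y = λ·(6 - 13) - 7 ≡ 11. → (13, 11)
double: tangent at (13, 11): λ = (3·13² + 9)/(2·11) ≡ 6/5. 5⁻¹ ≡ 7 (mod 17), so λ ≡ 6·7 ≡ 8.
  x = λ² - 13 - 13 = 64 - 26 ≡ 4; y = λ·(13 - 4) - 11 ≡ 10. → (4, 10)
double: tangent at (4, 10): λ = (3·4² + 9)/(2·10) ≡ 6/3. 3⁻¹ ≡ 6 (mod 17), so λ ≡ 6·6 ≡ 2.
  x = λ² - 4 - 4 = 4 - 8 ≡ 13; y = λ·(4 - 13) - 10 ≡ 6. → (13, 6)

(13, 6)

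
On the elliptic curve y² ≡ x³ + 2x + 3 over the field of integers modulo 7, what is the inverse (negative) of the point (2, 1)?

(2, 6)

-(2, 1) = (2, -1 mod 7) = (2, 6).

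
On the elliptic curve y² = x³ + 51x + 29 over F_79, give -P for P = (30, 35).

(30, 44)

-(30, 35) = (30, -35 mod 79) = (30, 44).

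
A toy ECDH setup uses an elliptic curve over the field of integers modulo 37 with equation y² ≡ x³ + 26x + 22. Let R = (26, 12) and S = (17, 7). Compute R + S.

(26, 12) + (17, 7). λ = (7 - 12)/(17 - 26) ≡ 32/28 mod 37. 28⁻¹ ≡ 4 (mod 37), so λ ≡ 17.
  x = λ² - 26 - 17 = 289 - 43 ≡ 24; y = λ·(26 - 24) - 12 ≡ 22. → (24, 22)

(24, 22)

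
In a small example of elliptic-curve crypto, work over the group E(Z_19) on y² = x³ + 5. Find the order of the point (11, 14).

2P: tangent at (11, 14): λ = (3·11² + 0)/(2·14) ≡ 2/9. 9⁻¹ ≡ 17 (mod 19), so λ ≡ 2·17 ≡ 15.
  x = λ² - 11 - 11 = 225 - 22 ≡ 13; y = λ·(11 - 13) - 14 ≡ 13. → (13, 13)
3P: (13, 13) + (11, 14). λ = (14 - 13)/(11 - 13) ≡ 1/17 mod 19. 17⁻¹ ≡ 9 (mod 19), so λ ≡ 9.
  x = λ² - 13 - 11 = 81 - 24 ≡ 0; y = λ·(13 - 0) - 13 ≡ 9. → (0, 9)
4P: (0, 9) + (11, 14). λ = (14 - 9)/(11 - 0) ≡ 5/11 mod 19. 11⁻¹ ≡ 7 (mod 19), so λ ≡ 16.
  x = λ² - 0 - 11 = 256 - 11 ≡ 17; y = λ·(0 - 17) - 9 ≡ 4. → (17, 4)
5P: (17, 4) + (11, 14). λ = (14 - 4)/(11 - 17) ≡ 10/13 mod 19. 13⁻¹ ≡ 3 (mod 19), so λ ≡ 11.
  x = λ² - 17 - 11 = 121 - 28 ≡ 17; y = λ·(17 - 17) - 4 ≡ 15. → (17, 15)
6P: (17, 15) + (11, 14). λ = (14 - 15)/(11 - 17) ≡ 18/13 mod 19. 13⁻¹ ≡ 3 (mod 19) since 13·3 = 39 ≡ 1, so λ ≡ 16.
  x = λ² - 17 - 11 = 256 - 28 ≡ 0; y = λ·(17 - 0) - 15 ≡ 10. → (0, 10)
7P: (0, 10) + (11, 14). λ = (14 - 10)/(11 - 0) ≡ 4/11 mod 19. 11⁻¹ ≡ 7 (mod 19) since 11·7 = 77 ≡ 1, so λ ≡ 9.
  x = λ² - 0 - 11 = 81 - 11 ≡ 13; y = λ·(0 - 13) - 10 ≡ 6. → (13, 6)
8P: (13, 6) + (11, 14). λ = (14 - 6)/(11 - 13) ≡ 8/17 mod 19. 17⁻¹ ≡ 9 (mod 19), so λ ≡ 15.
  x = λ² - 13 - 11 = 225 - 24 ≡ 11; y = λ·(13 - 11) - 6 ≡ 5. → (11, 5)
9P: (11, 5) + (11, 14): same x and y₁ ≡ -y₂, so the sum is O.
9P = O, so the order is 9.

9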